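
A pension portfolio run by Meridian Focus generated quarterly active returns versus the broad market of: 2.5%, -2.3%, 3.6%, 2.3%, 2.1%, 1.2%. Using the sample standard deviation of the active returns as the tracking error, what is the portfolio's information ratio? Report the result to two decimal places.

Mean return r̄ = 9.40 / 6 = 1.5667%
Σ(r − r̄)² = (2.5 − 1.5667)² + (-2.3 − 1.5667)² + … = 20.9133
sample σ = √(20.9133 / 5) = √4.1827 = 2.0452%
IR = r̄ / tracking error = 1.5667 / 2.0452 = 0.7660

0.77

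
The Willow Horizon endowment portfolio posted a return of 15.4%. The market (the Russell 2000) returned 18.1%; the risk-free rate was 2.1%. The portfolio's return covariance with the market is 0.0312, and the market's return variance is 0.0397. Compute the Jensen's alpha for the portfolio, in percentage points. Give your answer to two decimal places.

0.73

β = Cov / Var = 0.0312 / 0.0397 = 0.7859
E[R] = Rf + β(Rm − Rf) = 2.1% + 0.7859 × (18.1% − 2.1%) = 14.6744%
α = Rp − E[R] = 15.4% − 14.6744% = 0.7256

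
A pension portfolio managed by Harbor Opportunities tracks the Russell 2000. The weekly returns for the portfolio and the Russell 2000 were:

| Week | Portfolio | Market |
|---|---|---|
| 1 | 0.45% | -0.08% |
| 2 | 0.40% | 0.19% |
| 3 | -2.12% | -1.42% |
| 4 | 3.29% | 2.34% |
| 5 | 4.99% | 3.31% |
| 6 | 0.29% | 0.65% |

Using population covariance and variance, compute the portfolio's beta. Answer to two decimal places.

r̄p = 1.2167%,  r̄m = 0.8317%
Cov = Σ(rp − r̄p)(rm − r̄m) / 6 = 3.5639
Var(rm) = Σ(rm − r̄m)² / 6 = 2.4605
β = Cov / Var = 3.5639 / 2.4605 = 1.4484

1.45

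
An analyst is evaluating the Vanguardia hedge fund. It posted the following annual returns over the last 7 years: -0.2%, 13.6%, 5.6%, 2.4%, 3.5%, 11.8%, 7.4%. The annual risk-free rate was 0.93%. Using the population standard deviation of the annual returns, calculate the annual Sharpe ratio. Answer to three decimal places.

1.158

r̄ = (-0.2 + 13.6 + 5.6 + 2.4 + 3.5 + 11.8 + 7.4) / 7 = 6.3000%
Σ(r − r̄)² = 150.5400; population σ = √(150.5400/7) = 4.6374%
Sharpe = (r̄ − rf) / σ = (6.3000 − 0.93) / 4.6374 = 5.3700 / 4.6374 = 1.1580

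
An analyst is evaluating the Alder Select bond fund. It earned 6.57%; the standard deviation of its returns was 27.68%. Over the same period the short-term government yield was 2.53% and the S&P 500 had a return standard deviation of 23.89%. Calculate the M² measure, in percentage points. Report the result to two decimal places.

6.02

Sharpe = (Rp − Rf) / σp = (6.57% − 2.53%) / 27.68% = 0.1460
M² = Rf + Sharpe × σm = 2.53% + 0.1460 × 23.89% = 6.0179%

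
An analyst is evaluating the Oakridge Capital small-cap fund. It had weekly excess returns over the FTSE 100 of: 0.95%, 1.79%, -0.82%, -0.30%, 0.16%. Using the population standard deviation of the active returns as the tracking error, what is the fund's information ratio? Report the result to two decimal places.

μ = (0.95 + 1.79 − 0.82 − 0.3 + 0.16) / 5 = 1.780 / 5 = 0.3560%
Population std dev = √[4.2609 / 5] = 0.9231%
IR = μ / tracking error = 0.3560 / 0.9231 = 0.3857

0.39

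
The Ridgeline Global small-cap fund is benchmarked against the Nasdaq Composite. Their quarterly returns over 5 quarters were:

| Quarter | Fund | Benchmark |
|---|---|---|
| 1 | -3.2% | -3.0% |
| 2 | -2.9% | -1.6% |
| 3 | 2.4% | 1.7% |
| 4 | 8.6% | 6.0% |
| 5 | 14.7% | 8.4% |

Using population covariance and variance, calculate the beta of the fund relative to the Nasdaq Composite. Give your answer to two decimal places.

1.57

r̄p = 3.9200%,  r̄m = 2.3000%
Cov = Σ(rp − r̄p)(rm − r̄m) / 5 = 29.6640
Var(rm) = Σ(rm − r̄m)² / 5 = 18.9120
β = Cov / Var = 29.6640 / 18.9120 = 1.5685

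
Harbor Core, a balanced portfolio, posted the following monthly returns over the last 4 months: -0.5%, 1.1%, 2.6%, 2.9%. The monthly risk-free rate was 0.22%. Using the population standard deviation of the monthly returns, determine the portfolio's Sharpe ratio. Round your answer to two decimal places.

r̄ = (-0.5 + 1.1 + 2.6 + 2.9) / 4 = 1.5250%
Population std dev = √[7.3275 / 4] = 1.3535%
Sharpe = (r̄ − rf) / σ = (1.5250 − 0.22) / 1.3535 = 1.3050 / 1.3535 = 0.9642

0.96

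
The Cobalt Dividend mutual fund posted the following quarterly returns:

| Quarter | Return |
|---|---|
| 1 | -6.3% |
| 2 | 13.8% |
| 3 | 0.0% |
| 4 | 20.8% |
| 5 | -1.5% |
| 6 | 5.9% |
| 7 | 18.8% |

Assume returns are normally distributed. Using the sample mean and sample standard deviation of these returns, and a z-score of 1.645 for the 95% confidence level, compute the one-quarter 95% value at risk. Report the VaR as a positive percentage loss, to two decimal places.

Mean return μ = 51.50 / 7 = 7.3571%
Σ(r − μ)² = (-6.3 − 7.3571)² + (13.8 − 7.3571)² + … = 674.3771
σ = √[674.3771 / 6] = 10.6017%
VaR = −(μ − z·σ) = −(7.3571 − 1.645 × 10.6017) = −(-10.0827) = 10.0827%

10.08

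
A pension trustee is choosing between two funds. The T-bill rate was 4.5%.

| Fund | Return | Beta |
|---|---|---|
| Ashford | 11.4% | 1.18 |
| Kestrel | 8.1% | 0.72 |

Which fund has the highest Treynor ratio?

Ashford

Ashford: Treynor = (11.4% − 4.5%) / 1.18 = 5.847
Kestrel: Treynor = (8.1% − 4.5%) / 0.72 = 5.000
Highest: Ashford (5.847).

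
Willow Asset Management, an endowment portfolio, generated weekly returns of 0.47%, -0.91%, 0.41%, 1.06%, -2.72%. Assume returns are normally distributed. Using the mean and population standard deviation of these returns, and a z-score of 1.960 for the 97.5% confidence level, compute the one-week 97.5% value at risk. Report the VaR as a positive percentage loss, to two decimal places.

r̄ = (0.47 − 0.91 + 0.41 + 1.06 − 2.72) / 5 = -1.690 / 5 = -0.3380%
Σ(r − r̄)² = (0.47 − (-0.3380))² + (-0.91 − (-0.3380))² + (0.41 − (-0.3380))² + … = 9.1679
population σ = √(9.1679 / 5) = √1.8336 = 1.3541%
VaR = −(r̄ − z·σ) = −(-0.3380 − 1.960 × 1.3541) = −(-2.9920) = 2.9920%

2.99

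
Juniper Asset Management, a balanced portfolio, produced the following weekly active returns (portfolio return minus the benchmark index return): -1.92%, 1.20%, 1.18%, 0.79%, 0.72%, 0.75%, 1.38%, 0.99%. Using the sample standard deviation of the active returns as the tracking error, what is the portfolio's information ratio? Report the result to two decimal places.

0.60

μ = (-1.92 + 1.2 + 1.18 + 0.79 + 0.72 + 0.75 + 1.38 + 0.99) / 8 = 5.090 / 8 = 0.6363%
Sample std dev = √[7.8698 / 7] = 1.0603%
IR = μ / tracking error = 0.6363 / 1.0603 = 0.6001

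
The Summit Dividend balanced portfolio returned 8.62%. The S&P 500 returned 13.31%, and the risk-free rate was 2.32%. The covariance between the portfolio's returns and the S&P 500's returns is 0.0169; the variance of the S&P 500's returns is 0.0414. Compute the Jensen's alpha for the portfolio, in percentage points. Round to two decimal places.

1.81

β = Cov / Var = 0.0169 / 0.0414 = 0.4082
E[R] = Rf + β(Rm − Rf) = 2.32% + 0.4082 × (13.31% − 2.32%) = 6.8061%
α = Rp − E[R] = 8.62% − 6.8061% = 1.8139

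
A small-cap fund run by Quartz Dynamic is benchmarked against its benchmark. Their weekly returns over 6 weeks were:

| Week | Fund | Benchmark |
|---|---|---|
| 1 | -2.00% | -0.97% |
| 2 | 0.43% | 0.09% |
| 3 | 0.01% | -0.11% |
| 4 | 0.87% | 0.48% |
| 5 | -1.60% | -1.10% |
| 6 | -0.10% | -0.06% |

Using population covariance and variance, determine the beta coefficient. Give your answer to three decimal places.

1.802

r̄p = -0.3983%,  r̄m = -0.2783%
Cov = Σ(rp − r̄p)(rm − r̄m) / 6 = 0.5827
Var(rm) = Σ(rm − r̄m)² / 6 = 0.3234
β = Cov / Var = 0.5827 / 0.3234 = 1.8018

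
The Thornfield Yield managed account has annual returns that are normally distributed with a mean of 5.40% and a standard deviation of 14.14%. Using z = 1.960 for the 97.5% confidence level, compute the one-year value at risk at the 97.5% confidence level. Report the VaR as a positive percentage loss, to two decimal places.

22.31

VaR (as % loss) = −(μ − z·σ) = −(5.40% − 1.960 × 14.14%) = −(-22.3144%) = 22.3144%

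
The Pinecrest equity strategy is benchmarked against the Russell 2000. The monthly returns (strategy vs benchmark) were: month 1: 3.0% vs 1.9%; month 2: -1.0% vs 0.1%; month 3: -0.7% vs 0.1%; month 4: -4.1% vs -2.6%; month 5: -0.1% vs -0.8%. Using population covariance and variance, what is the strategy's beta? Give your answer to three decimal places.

r̄p = -0.5800%,  r̄m = -0.2600%
Cov = Σ(rp − r̄p)(rm − r̄m) / 5 = 3.1032
Var(rm) = Σ(rm − r̄m)² / 5 = 2.1384
β = Cov / Var = 3.1032 / 2.1384 = 1.4512

1.451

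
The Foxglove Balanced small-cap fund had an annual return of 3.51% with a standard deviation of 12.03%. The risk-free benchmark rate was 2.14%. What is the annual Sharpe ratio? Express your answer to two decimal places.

Sharpe = (Rp − Rf) / σp = (3.51% − 2.14%) / 12.03% = 1.37% / 12.03% = 0.1139

0.11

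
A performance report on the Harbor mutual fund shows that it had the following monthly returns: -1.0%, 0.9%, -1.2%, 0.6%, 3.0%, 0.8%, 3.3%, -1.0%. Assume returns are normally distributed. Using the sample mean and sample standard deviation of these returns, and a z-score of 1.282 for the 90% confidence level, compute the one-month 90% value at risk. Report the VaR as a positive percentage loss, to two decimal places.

1.57

Mean return r̄ = 5.40 / 8 = 0.6750%
Σ(r − r̄)² = (-1 − 0.6750)² + (0.9 − 0.6750)² + (-1.2 − 0.6750)² + … = 21.4950
sample σ = √(21.4950 / 7) = √3.0707 = 1.7523%
VaR = −(r̄ − z·σ) = −(0.6750 − 1.282 × 1.7523) = −(-1.5714) = 1.5714%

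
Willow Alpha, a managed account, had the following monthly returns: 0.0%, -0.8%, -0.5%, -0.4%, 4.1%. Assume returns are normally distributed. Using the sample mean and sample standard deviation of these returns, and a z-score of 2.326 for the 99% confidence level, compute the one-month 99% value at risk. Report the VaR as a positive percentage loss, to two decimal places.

4.27

r̄ = (0 − 0.8 − 0.5 − 0.4 + 4.1) / 5 = 0.4800%
Σ(r − r̄)² = (0 − 0.4800)² + (-0.8 − 0.4800)² + (-0.5 − 0.4800)² + … = 16.7080
sample σ = √(16.7080 / 4) = √4.1770 = 2.0438%
VaR = −(r̄ − z·σ) = −(0.4800 − 2.326 × 2.0438) = −(-4.2739) = 4.2739%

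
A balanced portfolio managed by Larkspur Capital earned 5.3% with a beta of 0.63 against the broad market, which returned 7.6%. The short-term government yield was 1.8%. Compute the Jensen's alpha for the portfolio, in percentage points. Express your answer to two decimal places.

-0.15

CAPM expected return = Rf + β(Rm − Rf) = 1.8% + 0.63 × (7.6% − 1.8%) = 1.8 + 0.63 × 5.80 = 5.4540%
Jensen's α = Rp − E[R] = 5.3% − 5.4540% = -0.1540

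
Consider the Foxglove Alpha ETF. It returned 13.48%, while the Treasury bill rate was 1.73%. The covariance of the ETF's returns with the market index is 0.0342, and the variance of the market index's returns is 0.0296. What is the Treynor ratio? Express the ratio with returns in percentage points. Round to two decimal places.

β = Cov / Var = 0.0342 / 0.0296 = 1.1554
Treynor = (Rp − Rf) / β = (13.48% − 1.73%) / 1.1554 = 11.75 / 1.1554 = 10.1696

10.17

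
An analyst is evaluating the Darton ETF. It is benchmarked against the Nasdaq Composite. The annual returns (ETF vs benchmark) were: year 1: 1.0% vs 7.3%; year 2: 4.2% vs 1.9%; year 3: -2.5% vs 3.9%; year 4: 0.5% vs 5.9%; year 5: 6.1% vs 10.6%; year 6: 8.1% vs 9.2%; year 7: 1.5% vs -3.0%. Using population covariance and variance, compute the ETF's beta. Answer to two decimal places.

r̄p = 2.7000%,  r̄m = 5.1143%
Cov = Σ(rp − r̄p)(rm − r̄m) / 7 = 6.6429
Var(rm) = Σ(rm − r̄m)² / 7 = 18.5469
β = Cov / Var = 6.6429 / 18.5469 = 0.3582

0.36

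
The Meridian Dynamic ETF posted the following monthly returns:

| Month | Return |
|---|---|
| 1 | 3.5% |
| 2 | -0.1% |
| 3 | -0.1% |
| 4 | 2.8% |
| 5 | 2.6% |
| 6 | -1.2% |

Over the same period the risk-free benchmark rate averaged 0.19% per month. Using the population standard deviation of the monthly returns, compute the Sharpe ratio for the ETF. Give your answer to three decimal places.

r̄ = (3.5 − 0.1 − 0.1 + 2.8 + 2.6 − 1.2) / 6 = 7.50 / 6 = 1.2500%
Population σ = √[Σ(r − r̄)² / 6] = √[18.9350 / 6] = √3.1558 = 1.7765%
Sharpe = (r̄ − rf) / σ = (1.2500 − 0.19) / 1.7765 = 1.0600 / 1.7765 = 0.5967

0.597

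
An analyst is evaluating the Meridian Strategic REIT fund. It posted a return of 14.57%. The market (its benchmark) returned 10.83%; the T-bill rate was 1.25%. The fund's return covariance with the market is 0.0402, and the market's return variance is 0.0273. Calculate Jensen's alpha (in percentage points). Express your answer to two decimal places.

β = Cov / Var = 0.0402 / 0.0273 = 1.4725
E[R] = Rf + β(Rm − Rf) = 1.25% + 1.4725 × (10.83% − 1.25%) = 15.3566%
α = Rp − E[R] = 14.57% − 15.3566% = -0.7866

-0.79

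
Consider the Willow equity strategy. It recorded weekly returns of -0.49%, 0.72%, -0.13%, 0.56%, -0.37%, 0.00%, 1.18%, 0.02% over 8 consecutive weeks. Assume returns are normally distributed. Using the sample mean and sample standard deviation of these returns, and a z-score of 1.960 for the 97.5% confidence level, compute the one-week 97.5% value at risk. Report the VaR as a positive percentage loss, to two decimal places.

0.95

μ = (-0.49 + 0.72 − 0.13 + 0.56 − 0.37 + 0 + 1.18 + 0.02) / 8 = 0.1863%
Σ(r − μ)² = (-0.49 − 0.1863)² + (0.72 − 0.1863)² + (-0.13 − 0.1863)² + … = 2.3412
sample σ = √(2.3412 / 7) = √0.3345 = 0.5784%
VaR = −(μ − z·σ) = −(0.1863 − 1.960 × 0.5784) = −(-0.9474) = 0.9474%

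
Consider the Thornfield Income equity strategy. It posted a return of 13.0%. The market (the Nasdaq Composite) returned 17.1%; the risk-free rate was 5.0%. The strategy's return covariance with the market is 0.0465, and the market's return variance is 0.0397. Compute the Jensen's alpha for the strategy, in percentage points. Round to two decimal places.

-6.17

β = Cov / Var = 0.0465 / 0.0397 = 1.1713
E[R] = Rf + β(Rm − Rf) = 5.0% + 1.1713 × (17.1% − 5.0%) = 19.1727%
α = Rp − E[R] = 13.0% − 19.1727% = -6.1727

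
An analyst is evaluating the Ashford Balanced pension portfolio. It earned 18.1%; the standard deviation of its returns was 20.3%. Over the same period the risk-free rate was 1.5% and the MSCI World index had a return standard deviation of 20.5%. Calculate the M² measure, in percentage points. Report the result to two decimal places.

18.26

Sharpe = (Rp − Rf) / σp = (18.1% − 1.5%) / 20.3% = 0.8177
M² = Rf + Sharpe × σm = 1.5% + 0.8177 × 20.5% = 18.2629%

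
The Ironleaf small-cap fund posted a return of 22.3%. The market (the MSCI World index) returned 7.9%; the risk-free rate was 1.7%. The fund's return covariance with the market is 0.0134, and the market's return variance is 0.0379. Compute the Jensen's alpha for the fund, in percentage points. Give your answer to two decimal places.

18.41

β = Cov / Var = 0.0134 / 0.0379 = 0.3536
E[R] = Rf + β(Rm − Rf) = 1.7% + 0.3536 × (7.9% − 1.7%) = 3.8923%
α = Rp − E[R] = 22.3% − 3.8923% = 18.4077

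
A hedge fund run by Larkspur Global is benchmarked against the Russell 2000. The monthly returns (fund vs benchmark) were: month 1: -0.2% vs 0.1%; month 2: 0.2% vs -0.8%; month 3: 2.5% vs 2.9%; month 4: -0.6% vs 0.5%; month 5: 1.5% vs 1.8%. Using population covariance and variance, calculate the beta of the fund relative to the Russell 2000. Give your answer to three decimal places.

r̄p = 0.6800%,  r̄m = 0.9000%
Cov = Σ(rp − r̄p)(rm − r̄m) / 5 = 1.2820
Var(rm) = Σ(rm − r̄m)² / 5 = 1.7000
β = Cov / Var = 1.2820 / 1.7000 = 0.7541

0.754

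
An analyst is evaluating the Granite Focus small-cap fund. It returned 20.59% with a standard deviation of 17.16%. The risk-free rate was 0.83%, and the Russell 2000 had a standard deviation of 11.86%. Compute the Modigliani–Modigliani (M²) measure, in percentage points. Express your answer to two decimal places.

14.49

Sharpe = (Rp − Rf) / σp = (20.59% − 0.83%) / 17.16% = 1.1515
M² = Rf + Sharpe × σm = 0.83% + 1.1515 × 11.86% = 14.4868%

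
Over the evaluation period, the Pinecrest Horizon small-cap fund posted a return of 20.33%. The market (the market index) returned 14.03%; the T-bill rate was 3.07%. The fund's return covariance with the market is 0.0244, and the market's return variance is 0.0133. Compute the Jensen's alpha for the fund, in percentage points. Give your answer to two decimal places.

β = Cov / Var = 0.0244 / 0.0133 = 1.8346
E[R] = Rf + β(Rm − Rf) = 3.07% + 1.8346 × (14.03% − 3.07%) = 23.1772%
α = Rp − E[R] = 20.33% − 23.1772% = -2.8472

-2.85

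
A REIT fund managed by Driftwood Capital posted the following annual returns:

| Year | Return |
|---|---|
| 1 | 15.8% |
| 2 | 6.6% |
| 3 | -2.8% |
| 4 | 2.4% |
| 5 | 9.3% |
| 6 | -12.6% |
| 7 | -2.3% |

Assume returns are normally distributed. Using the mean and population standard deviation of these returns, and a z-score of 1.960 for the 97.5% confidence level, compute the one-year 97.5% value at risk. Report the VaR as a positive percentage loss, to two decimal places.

14.53

μ = (15.8 + 6.6 − 2.8 + 2.4 + 9.3 − 12.6 − 2.3) / 7 = 2.3429%
Σ(r − μ)² = (15.8 − 2.3429)² + (6.6 − 2.3429)² + … = 518.9171
σ = √[518.9171 / 7] = 8.6099%
VaR = −(μ − z·σ) = −(2.3429 − 1.960 × 8.6099) = −(-14.5325) = 14.5325%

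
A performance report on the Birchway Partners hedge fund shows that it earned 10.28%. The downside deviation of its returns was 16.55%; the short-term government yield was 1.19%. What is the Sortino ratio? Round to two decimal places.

Sortino = (Rp − Rf) / σd = (10.28% − 1.19%) / 16.55% = 9.09% / 16.55% = 0.5492

0.55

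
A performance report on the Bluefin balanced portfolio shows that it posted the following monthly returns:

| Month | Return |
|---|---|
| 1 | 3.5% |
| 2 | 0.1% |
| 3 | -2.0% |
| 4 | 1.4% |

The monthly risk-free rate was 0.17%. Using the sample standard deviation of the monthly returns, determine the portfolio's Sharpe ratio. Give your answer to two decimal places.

0.25

r̄ = (3.5 + 0.1 − 2 + 1.4) / 4 = 3.00 / 4 = 0.7500%
Sample σ = √[Σ(r − r̄)² / 3] = √[15.9700 / 3] = √5.3233 = 2.3072%
Sharpe = (r̄ − rf) / σ = (0.7500 − 0.17) / 2.3072 = 0.5800 / 2.3072 = 0.2514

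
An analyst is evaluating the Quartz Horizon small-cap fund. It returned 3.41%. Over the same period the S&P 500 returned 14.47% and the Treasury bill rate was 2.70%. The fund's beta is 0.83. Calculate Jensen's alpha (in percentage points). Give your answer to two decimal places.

-9.06

CAPM expected return = Rf + β(Rm − Rf) = 2.70% + 0.83 × (14.47% − 2.70%) = 2.7 + 0.83 × 11.77 = 12.4691%
Jensen's α = Rp − E[R] = 3.41% − 12.4691% = -9.0591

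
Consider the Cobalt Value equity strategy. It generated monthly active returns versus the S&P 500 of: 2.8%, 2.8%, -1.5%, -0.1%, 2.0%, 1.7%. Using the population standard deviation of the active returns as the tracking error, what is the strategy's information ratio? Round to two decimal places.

0.81

Mean return r̄ = 7.70 / 6 = 1.2833%
Population std dev = √[14.9483 / 6] = 1.5784%
IR = r̄ / tracking error = 1.2833 / 1.5784 = 0.8130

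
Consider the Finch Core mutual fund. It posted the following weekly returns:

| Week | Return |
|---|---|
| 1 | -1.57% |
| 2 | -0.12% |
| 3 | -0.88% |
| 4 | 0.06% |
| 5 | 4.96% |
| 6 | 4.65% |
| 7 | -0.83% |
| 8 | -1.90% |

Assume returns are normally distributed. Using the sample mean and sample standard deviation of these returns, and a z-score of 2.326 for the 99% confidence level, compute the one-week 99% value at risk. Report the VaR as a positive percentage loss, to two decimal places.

r̄ = (-1.57 − 0.12 − 0.88 + 0.06 + 4.96 + 4.65 − 0.83 − 1.9) / 8 = 0.5463%
Sample σ = √[Σ(r − r̄)² / 7] = √[51.3932 / 7] = √7.3419 = 2.7096%
VaR = −(r̄ − z·σ) = −(0.5463 − 2.326 × 2.7096) = −(-5.7562) = 5.7562%

5.76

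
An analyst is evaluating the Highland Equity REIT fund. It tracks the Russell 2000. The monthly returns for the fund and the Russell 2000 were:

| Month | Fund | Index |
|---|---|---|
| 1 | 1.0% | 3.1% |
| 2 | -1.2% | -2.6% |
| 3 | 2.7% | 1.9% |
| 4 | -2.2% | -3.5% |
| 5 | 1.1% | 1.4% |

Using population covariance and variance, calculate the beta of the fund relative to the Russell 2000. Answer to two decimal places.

0.60

r̄p = 0.2800%,  r̄m = 0.0600%
Cov = Σ(rp − r̄p)(rm − r̄m) / 5 = 4.1012
Var(rm) = Σ(rm − r̄m)² / 5 = 6.8344
β = Cov / Var = 4.1012 / 6.8344 = 0.6001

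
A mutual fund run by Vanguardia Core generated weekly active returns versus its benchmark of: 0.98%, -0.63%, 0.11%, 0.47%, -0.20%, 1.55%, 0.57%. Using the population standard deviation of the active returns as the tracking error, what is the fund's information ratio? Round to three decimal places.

0.602

Mean return μ = 2.850 / 7 = 0.4071%
Σ(r − μ)² = (0.98 − 0.4071)² + (-0.63 − 0.4071)² + (0.11 − 0.4071)² + … = 3.1973
σ = √[3.1973 / 7] = 0.6758%
IR = μ / tracking error = 0.4071 / 0.6758 = 0.6024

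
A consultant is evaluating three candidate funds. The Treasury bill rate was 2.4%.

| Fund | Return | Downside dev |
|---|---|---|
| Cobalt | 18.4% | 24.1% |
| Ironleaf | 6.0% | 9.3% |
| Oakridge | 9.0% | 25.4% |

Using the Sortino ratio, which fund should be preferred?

Cobalt: Sortino ratio = (18.4% − 2.4%) / 24.1% = 0.664
Ironleaf: Sortino ratio = (6.0% − 2.4%) / 9.3% = 0.387
Oakridge: Sortino ratio = (9.0% − 2.4%) / 25.4% = 0.260
Highest: Cobalt (0.664).

Cobalt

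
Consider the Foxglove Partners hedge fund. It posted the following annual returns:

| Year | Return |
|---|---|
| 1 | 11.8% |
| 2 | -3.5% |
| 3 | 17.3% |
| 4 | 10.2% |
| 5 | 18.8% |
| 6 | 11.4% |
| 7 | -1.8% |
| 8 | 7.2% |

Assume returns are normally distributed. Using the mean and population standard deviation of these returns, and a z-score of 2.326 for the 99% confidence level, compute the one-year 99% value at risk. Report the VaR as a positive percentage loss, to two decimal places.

8.64

Mean return r̄ = 71.40 / 8 = 8.9250%
Σ(r − r̄)² = 456.0550; population σ = √(456.0550/8) = 7.5503%
VaR = −(r̄ − z·σ) = −(8.9250 − 2.326 × 7.5503) = −(-8.6370) = 8.6370%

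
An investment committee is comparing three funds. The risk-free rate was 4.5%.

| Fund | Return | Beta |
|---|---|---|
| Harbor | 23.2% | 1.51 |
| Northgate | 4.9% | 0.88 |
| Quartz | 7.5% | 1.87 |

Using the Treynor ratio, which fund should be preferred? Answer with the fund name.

Harbor

Harbor: Treynor = (23.2% − 4.5%) / 1.51 = 12.384
Northgate: Treynor = (4.9% − 4.5%) / 0.88 = 0.455
Quartz: Treynor = (7.5% − 4.5%) / 1.87 = 1.604
Highest: Harbor (12.384).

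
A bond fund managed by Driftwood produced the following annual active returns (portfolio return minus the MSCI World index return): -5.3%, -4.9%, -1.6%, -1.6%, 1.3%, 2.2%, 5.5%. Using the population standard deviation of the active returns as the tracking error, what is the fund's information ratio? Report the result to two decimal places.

r̄ = (-5.3 − 4.9 − 1.6 − 1.6 + 1.3 + 2.2 + 5.5) / 7 = -4.40 / 7 = -0.6286%
Σ(r − r̄)² = 91.2343; population σ = √(91.2343/7) = 3.6102%
IR = r̄ / tracking error = -0.6286 / 3.6102 = -0.1741

-0.17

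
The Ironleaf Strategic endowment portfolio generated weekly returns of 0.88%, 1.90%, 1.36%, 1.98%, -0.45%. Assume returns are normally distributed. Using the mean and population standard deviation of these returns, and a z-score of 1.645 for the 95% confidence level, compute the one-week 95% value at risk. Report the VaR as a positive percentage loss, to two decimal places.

0.32

μ = (0.88 + 1.9 + 1.36 + 1.98 − 0.45) / 5 = 5.670 / 5 = 1.1340%
Population σ = √[Σ(r − μ)² / 5] = √[3.9271 / 5] = √0.7854 = 0.8862%
VaR = −(μ − z·σ) = −(1.1340 − 1.645 × 0.8862) = −(-0.3238) = 0.3238%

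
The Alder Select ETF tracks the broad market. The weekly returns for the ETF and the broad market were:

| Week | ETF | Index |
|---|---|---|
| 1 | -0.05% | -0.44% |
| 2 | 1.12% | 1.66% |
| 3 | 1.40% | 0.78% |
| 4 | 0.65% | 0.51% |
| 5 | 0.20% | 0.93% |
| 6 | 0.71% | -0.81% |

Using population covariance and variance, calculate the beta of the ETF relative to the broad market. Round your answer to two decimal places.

0.27

r̄p = 0.6717%,  r̄m = 0.4383%
Cov = Σ(rp − r̄p)(rm − r̄m) / 6 = 0.1915
Var(rm) = Σ(rm − r̄m)² / 6 = 0.6976
β = Cov / Var = 0.1915 / 0.6976 = 0.2745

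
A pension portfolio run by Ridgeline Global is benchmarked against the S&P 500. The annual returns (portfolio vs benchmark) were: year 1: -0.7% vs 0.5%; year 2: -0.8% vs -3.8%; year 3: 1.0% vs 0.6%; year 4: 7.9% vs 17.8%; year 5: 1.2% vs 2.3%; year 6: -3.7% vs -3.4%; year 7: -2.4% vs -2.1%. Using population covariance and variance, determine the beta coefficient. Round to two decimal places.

0.48

r̄p = 0.3571%,  r̄m = 1.7000%
Cov = Σ(rp − r̄p)(rm − r̄m) / 7 = 22.8629
Var(rm) = Σ(rm − r̄m)² / 7 = 47.5600
β = Cov / Var = 22.8629 / 47.5600 = 0.4807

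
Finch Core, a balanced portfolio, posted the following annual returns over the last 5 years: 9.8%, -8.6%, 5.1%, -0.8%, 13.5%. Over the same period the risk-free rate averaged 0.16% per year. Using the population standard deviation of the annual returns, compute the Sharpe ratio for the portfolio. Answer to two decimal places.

0.46

r̄ = (9.8 − 8.6 + 5.1 − 0.8 + 13.5) / 5 = 19.00 / 5 = 3.8000%
Σ(r − r̄)² = (9.8 − 3.8000)² + (-8.6 − 3.8000)² + … = 306.7000
σ = √[306.7000 / 5] = 7.8320%
Sharpe = (r̄ − rf) / σ = (3.8000 − 0.16) / 7.8320 = 3.6400 / 7.8320 = 0.4648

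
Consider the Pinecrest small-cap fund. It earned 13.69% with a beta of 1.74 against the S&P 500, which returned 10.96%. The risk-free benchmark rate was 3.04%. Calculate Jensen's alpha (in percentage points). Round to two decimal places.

-3.13

CAPM expected return = Rf + β(Rm − Rf) = 3.04% + 1.74 × (10.96% − 3.04%) = 3.04 + 1.74 × 7.92 = 16.8208%
Jensen's α = Rp − E[R] = 13.69% − 16.8208% = -3.1308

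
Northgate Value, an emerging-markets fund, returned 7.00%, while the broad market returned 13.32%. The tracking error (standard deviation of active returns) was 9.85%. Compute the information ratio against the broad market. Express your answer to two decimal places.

IR = (Rp − Rb) / TE = (7.00% − 13.32%) / 9.85% = -6.32% / 9.85% = -0.6416

-0.64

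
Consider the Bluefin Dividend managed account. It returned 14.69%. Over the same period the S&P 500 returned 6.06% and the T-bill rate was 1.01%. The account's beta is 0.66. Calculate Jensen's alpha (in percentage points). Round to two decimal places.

10.35

CAPM expected return = Rf + β(Rm − Rf) = 1.01% + 0.66 × (6.06% − 1.01%) = 1.01 + 0.66 × 5.05 = 4.3430%
Jensen's α = Rp − E[R] = 14.69% − 4.3430% = 10.3470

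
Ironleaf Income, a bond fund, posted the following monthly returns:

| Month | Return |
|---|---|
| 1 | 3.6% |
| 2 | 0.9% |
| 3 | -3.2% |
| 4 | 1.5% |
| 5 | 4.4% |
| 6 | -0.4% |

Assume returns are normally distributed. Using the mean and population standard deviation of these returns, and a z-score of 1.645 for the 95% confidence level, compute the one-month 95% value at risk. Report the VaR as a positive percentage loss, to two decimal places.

3.01

r̄ = (3.6 + 0.9 − 3.2 + 1.5 + 4.4 − 0.4) / 6 = 6.80 / 6 = 1.1333%
Population σ = √[Σ(r − r̄)² / 6] = √[38.0733 / 6] = √6.3456 = 2.5190%
VaR = −(r̄ − z·σ) = −(1.1333 − 1.645 × 2.5190) = −(-3.0105) = 3.0105%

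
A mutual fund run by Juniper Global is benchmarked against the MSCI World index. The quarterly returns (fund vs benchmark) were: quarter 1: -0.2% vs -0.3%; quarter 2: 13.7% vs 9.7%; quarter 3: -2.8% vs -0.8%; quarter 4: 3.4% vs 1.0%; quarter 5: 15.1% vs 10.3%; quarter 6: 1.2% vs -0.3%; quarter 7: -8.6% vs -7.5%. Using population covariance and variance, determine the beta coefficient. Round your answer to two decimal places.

1.35

r̄p = 3.1143%,  r̄m = 1.7286%
Cov = Σ(rp − r̄p)(rm − r̄m) / 7 = 45.7967
Var(rm) = Σ(rm − r̄m)² / 7 = 33.9049
β = Cov / Var = 45.7967 / 33.9049 = 1.3507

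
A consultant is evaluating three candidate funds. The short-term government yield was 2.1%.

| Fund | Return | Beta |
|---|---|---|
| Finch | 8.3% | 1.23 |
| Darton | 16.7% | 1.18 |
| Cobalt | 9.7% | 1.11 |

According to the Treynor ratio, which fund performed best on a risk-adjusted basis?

Finch: Treynor = (8.3% − 2.1%) / 1.23 = 5.041
Darton: Treynor = (16.7% − 2.1%) / 1.18 = 12.373
Cobalt: Treynor = (9.7% − 2.1%) / 1.11 = 6.847
Highest: Darton (12.373).

Darton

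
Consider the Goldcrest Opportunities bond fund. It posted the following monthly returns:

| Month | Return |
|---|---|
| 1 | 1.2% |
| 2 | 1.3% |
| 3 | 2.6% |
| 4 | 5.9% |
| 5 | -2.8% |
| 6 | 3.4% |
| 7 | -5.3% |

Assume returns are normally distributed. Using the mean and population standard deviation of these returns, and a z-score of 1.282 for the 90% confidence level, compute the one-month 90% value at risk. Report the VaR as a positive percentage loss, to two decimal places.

μ = (1.2 + 1.3 + 2.6 + 5.9 − 2.8 + 3.4 − 5.3) / 7 = 6.30 / 7 = 0.9000%
Σ(r − μ)² = (1.2 − 0.9000)² + (1.3 − 0.9000)² + (2.6 − 0.9000)² + … = 86.5200
population σ = √(86.5200 / 7) = √12.3600 = 3.5157%
VaR = −(μ − z·σ) = −(0.9000 − 1.282 × 3.5157) = −(-3.6071) = 3.6071%

3.61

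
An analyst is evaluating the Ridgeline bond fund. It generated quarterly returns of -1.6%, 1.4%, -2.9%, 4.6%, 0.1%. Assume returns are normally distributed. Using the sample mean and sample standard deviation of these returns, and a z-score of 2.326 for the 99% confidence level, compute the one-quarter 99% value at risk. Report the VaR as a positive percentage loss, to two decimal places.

μ = (-1.6 + 1.4 − 2.9 + 4.6 + 0.1) / 5 = 0.3200%
Σ(r − μ)² = (-1.6 − 0.3200)² + (1.4 − 0.3200)² + (-2.9 − 0.3200)² + … = 33.5880
sample σ = √(33.5880 / 4) = √8.3970 = 2.8978%
VaR = −(μ − z·σ) = −(0.3200 − 2.326 × 2.8978) = −(-6.4203) = 6.4203%

6.42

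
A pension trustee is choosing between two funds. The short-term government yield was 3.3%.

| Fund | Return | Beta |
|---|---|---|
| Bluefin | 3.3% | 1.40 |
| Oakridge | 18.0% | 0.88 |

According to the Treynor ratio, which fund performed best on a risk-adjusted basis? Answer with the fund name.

Oakridge

Bluefin: Treynor = (3.3% − 3.3%) / 1.40 = 0.000
Oakridge: Treynor = (18.0% − 3.3%) / 0.88 = 16.705
Highest: Oakridge (16.705).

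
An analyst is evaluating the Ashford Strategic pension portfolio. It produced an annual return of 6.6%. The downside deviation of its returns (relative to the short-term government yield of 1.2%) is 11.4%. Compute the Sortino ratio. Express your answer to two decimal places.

Sortino = (Rp − Rf) / σd = (6.6% − 1.2%) / 11.4% = 5.40% / 11.4% = 0.4737

0.47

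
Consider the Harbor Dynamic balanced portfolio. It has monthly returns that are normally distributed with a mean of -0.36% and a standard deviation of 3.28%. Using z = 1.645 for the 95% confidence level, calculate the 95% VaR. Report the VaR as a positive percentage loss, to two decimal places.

5.76

VaR (as % loss) = −(μ − z·σ) = −(-0.36% − 1.645 × 3.28%) = −(-5.7556%) = 5.7556%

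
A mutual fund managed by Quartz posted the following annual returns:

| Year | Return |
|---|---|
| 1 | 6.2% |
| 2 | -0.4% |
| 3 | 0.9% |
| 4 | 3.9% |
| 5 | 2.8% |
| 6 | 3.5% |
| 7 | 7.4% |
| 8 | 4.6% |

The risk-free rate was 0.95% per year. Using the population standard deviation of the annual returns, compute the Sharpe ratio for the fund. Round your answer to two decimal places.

1.11

μ = (6.2 − 0.4 + 0.9 + 3.9 + 2.8 + 3.5 + 7.4 + 4.6) / 8 = 28.90 / 8 = 3.6125%
Σ(r − μ)² = 46.2288; population σ = √(46.2288/8) = 2.4039%
Sharpe = (μ − rf) / σ = (3.6125 − 0.95) / 2.4039 = 2.6625 / 2.4039 = 1.1076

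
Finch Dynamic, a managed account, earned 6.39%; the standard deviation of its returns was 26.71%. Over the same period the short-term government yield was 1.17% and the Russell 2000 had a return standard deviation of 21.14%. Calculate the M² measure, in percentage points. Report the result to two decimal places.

Sharpe = (Rp − Rf) / σp = (6.39% − 1.17%) / 26.71% = 0.1954
M² = Rf + Sharpe × σm = 1.17% + 0.1954 × 21.14% = 5.3008%

5.30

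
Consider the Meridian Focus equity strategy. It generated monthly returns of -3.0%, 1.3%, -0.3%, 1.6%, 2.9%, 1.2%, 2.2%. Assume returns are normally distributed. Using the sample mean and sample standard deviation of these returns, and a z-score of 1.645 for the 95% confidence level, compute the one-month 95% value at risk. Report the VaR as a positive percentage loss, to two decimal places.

2.38

r̄ = (-3 + 1.3 − 0.3 + 1.6 + 2.9 + 1.2 + 2.2) / 7 = 5.90 / 7 = 0.8429%
Σ(r − r̄)² = (-3 − 0.8429)² + (1.3 − 0.8429)² + … = 23.0571
σ = √[23.0571 / 6] = 1.9603%
VaR = −(r̄ − z·σ) = −(0.8429 − 1.645 × 1.9603) = −(-2.3818) = 2.3818%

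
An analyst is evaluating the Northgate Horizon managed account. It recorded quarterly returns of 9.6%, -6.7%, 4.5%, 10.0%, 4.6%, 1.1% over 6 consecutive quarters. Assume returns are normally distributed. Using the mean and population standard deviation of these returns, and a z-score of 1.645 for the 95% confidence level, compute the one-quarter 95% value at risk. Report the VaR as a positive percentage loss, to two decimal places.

r̄ = (9.6 − 6.7 + 4.5 + 10 + 4.6 + 1.1) / 6 = 3.8500%
Σ(r − r̄)² = (9.6 − 3.8500)² + (-6.7 − 3.8500)² + (4.5 − 3.8500)² + … = 190.7350
σ = √[190.7350 / 6] = 5.6382%
VaR = −(r̄ − z·σ) = −(3.8500 − 1.645 × 5.6382) = −(-5.4248) = 5.4248%

5.42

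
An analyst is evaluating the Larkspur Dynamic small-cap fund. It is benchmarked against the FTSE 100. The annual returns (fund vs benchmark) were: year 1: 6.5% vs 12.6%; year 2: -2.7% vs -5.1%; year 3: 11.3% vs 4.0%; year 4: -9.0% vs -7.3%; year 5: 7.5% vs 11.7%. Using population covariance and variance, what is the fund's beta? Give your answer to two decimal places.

r̄p = 2.7200%,  r̄m = 3.1800%
Cov = Σ(rp − r̄p)(rm − r̄m) / 5 = 50.2144
Var(rm) = Σ(rm − r̄m)² / 5 = 68.0776
β = Cov / Var = 50.2144 / 68.0776 = 0.7376

0.74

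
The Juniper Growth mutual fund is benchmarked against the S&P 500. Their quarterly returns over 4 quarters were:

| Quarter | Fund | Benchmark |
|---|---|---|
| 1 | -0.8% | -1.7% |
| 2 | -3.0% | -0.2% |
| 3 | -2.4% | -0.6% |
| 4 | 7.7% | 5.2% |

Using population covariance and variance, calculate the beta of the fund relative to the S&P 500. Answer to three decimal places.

1.488

r̄p = 0.3750%,  r̄m = 0.6750%
Cov = Σ(rp − r̄p)(rm − r̄m) / 4 = 10.6069
Var(rm) = Σ(rm − r̄m)² / 4 = 7.1269
β = Cov / Var = 10.6069 / 7.1269 = 1.4883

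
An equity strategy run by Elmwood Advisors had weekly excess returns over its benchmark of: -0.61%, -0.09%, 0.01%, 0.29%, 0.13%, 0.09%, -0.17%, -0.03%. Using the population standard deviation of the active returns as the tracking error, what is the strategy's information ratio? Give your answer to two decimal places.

r̄ = (-0.61 − 0.09 + 0.01 + 0.29 + 0.13 + 0.09 − 0.17 − 0.03) / 8 = -0.0475%
Population std dev = √[0.5012 / 8] = 0.2503%
IR = r̄ / tracking error = -0.0475 / 0.2503 = -0.1898

-0.19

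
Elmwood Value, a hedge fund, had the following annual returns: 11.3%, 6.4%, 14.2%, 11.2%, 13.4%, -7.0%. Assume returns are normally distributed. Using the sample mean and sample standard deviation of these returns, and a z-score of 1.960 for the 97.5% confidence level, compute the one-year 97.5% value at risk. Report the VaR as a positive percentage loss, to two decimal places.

Mean return r̄ = 49.50 / 6 = 8.2500%
Sample σ = √[Σ(r − r̄)² / 5] = √[315.9150 / 5] = √63.1830 = 7.9488%
VaR = −(r̄ − z·σ) = −(8.2500 − 1.960 × 7.9488) = −(-7.3296) = 7.3296%

7.33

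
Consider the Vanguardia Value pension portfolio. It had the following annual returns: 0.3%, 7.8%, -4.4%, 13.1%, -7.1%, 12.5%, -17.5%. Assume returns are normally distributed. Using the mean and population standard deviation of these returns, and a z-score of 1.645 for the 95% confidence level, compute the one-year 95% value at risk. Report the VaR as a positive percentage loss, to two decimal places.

16.49

r̄ = (0.3 + 7.8 − 4.4 + 13.1 − 7.1 + 12.5 − 17.5) / 7 = 0.6714%
Σ(r − r̄)² = (0.3 − 0.6714)² + (7.8 − 0.6714)² + … = 761.6543
population σ = √(761.6543 / 7) = √108.8078 = 10.4311%
VaR = −(r̄ − z·σ) = −(0.6714 − 1.645 × 10.4311) = −(-16.4878) = 16.4878%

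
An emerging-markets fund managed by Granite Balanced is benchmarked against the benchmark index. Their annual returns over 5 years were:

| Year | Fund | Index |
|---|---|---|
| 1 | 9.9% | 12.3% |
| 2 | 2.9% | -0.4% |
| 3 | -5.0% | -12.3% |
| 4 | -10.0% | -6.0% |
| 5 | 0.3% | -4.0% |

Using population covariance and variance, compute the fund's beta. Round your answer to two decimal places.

0.71

r̄p = -0.3800%,  r̄m = -2.0800%
Cov = Σ(rp − r̄p)(rm − r̄m) / 5 = 47.3916
Var(rm) = Σ(rm − r̄m)² / 5 = 66.6216
β = Cov / Var = 47.3916 / 66.6216 = 0.7114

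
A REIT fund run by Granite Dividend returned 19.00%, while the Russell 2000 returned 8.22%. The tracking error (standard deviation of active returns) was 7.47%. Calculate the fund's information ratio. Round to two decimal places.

IR = (Rp − Rb) / TE = (19.00% − 8.22%) / 7.47% = 10.78% / 7.47% = 1.4431

1.44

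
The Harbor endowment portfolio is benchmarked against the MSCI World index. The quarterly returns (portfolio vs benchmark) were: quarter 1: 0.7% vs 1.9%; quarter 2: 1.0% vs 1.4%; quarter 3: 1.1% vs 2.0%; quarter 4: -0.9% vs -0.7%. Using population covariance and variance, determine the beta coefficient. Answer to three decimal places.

0.708

r̄p = 0.4750%,  r̄m = 1.1500%
Cov = Σ(rp − r̄p)(rm − r̄m) / 4 = 0.8438
Var(rm) = Σ(rm − r̄m)² / 4 = 1.1925
β = Cov / Var = 0.8438 / 1.1925 = 0.7076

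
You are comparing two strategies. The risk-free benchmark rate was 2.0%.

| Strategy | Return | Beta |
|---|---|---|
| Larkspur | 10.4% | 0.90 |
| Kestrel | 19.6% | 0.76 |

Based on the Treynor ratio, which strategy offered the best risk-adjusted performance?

Larkspur: Treynor = (10.4% − 2.0%) / 0.90 = 9.333
Kestrel: Treynor = (19.6% − 2.0%) / 0.76 = 23.158
Highest: Kestrel (23.158).

Kestrel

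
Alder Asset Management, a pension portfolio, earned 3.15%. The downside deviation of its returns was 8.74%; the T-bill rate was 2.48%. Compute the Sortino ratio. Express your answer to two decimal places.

0.08

Sortino = (Rp − Rf) / σd = (3.15% − 2.48%) / 8.74% = 0.67% / 8.74% = 0.0767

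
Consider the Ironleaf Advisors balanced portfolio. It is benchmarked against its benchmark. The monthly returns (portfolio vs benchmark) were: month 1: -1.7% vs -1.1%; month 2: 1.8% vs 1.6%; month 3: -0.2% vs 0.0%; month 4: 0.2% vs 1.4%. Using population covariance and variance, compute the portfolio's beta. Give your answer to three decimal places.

r̄p = 0.0250%,  r̄m = 0.4750%
Cov = Σ(rp − r̄p)(rm − r̄m) / 4 = 1.2456
Var(rm) = Σ(rm − r̄m)² / 4 = 1.2069
β = Cov / Var = 1.2456 / 1.2069 = 1.0321

1.032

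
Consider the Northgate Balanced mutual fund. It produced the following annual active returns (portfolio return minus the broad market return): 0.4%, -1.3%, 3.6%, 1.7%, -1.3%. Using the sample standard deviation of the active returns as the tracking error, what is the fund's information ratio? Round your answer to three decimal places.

0.297

Mean return μ = 3.10 / 5 = 0.6200%
Sample σ = √[Σ(r − μ)² / 4] = √[17.4680 / 4] = √4.3670 = 2.0897%
IR = μ / tracking error = 0.6200 / 2.0897 = 0.2967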